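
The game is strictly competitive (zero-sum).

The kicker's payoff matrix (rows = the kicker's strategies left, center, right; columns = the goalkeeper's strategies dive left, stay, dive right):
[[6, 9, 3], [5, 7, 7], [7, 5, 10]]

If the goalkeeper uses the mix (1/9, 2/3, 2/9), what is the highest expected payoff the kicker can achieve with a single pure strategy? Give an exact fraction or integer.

22/3

left: (6)·(1/9) + (9)·(2/3) + (3)·(2/9) = 22/3.
center: (5)·(1/9) + (7)·(2/3) + (7)·(2/9) = 61/9.
right: (7)·(1/9) + (5)·(2/3) + (10)·(2/9) = 19/3.
The best pure response is left with expected payoff 22/3.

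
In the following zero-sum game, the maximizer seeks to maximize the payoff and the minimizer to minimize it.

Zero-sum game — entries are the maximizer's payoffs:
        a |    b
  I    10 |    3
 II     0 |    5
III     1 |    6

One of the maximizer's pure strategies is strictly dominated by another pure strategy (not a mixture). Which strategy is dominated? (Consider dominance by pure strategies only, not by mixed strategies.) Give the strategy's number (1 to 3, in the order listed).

2

Compare II with III: 1 > 0, 6 > 5.
So III strictly dominates II for the maximizer; II is strictly dominated.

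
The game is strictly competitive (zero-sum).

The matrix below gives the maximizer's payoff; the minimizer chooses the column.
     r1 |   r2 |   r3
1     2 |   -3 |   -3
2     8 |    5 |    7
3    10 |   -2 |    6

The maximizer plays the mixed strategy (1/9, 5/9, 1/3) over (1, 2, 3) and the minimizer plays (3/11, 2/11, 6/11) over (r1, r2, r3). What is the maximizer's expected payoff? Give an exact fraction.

548/99

Against (3/11, 2/11, 6/11), each row's expected payoff is 1: -18/11; 2: 76/11; 3: 62/11.
Taking the (1/9, 5/9, 1/3)-weighted average: (1/9)·(-18/11) + (5/9)·(76/11) + (1/3)·(62/11) = 548/99.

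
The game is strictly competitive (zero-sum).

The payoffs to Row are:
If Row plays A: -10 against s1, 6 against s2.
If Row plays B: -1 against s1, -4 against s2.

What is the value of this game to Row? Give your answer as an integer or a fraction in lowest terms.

-46/19

Row minima are -10 and -4, so Row's maximin is -4; column maxima are -1 and 6, so Column's minimax is -1. These differ, so the equilibrium is in mixed strategies.
Let Row play A with probability p. Column is indifferent when −10p − (1−p) = 6p − 4(1−p), giving p = 3/19.
Let Column play s1 with probability q. Row is indifferent when −10q + 6(1−q) = −q − 4(1−q), giving q = 10/19.
The value is -10·(10/19) + (6)·(9/19) = -46/19.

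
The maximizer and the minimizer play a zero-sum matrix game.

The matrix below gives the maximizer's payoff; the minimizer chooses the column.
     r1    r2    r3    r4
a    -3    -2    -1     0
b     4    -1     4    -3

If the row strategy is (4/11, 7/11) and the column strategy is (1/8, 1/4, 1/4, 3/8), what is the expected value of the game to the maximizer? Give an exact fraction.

Against (1/8, 1/4, 1/4, 3/8), each row's expected payoff is a: -9/8; b: 1/8.
Taking the (4/11, 7/11)-weighted average: (4/11)·(-9/8) + (7/11)·(1/8) = -29/88.

-29/88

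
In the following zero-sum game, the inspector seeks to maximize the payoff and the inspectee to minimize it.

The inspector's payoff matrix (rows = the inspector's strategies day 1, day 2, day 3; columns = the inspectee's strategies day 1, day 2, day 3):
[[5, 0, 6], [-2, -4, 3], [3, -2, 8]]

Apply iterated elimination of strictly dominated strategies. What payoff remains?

0

Row day 2 is strictly dominated by row day 1 (5>-2, 0>-4, 6>3); eliminate day 2.
Column day 3 is strictly dominated by day 1 for the inspectee (5<6, 3<8); eliminate day 3.
Column day 1 is strictly dominated by day 2 for the inspectee (0<5, -2<3); eliminate day 1.
Row day 3 is strictly dominated by row day 1 (0>-2); eliminate day 3.
Only (day 1, day 2) remains, with payoff 0.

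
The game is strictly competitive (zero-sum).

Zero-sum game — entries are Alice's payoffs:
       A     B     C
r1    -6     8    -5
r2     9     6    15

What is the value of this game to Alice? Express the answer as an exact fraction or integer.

Column C is strictly dominated by A for Bob (it gives Alice more in every row).
The remaining 2×2 game on (r1, r2) × (A, B) has no saddle point. Let Alice play r1 with probability p; indifference gives −6p + 9(1−p) = 8p + 6(1−p), so p = 3/17.
Similarly Bob's optimal q on A is 2/17, and the value is -6·(2/17) + (8)·(15/17) = 108/17.

108/17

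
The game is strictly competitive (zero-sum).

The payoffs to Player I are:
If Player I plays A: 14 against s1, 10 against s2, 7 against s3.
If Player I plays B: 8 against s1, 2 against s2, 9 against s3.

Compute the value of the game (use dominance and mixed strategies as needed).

38/5

Column s1 is strictly dominated by s2 for Player II (it gives Player I more in every row).
The remaining 2×2 game on (A, B) × (s2, s3) has no saddle point. Let Player I play A with probability p; indifference gives 10p + 2(1−p) = 7p + 9(1−p), so p = 7/10.
Similarly Player II's optimal q on s2 is 1/5, and the value is 10·(1/5) + (7)·(4/5) = 38/5.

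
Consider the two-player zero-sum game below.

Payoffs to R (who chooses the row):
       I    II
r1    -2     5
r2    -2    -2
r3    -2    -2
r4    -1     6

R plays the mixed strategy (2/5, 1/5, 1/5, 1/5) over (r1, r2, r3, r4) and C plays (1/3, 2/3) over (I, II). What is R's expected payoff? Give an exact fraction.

Against (1/3, 2/3), each row's expected payoff is r1: 8/3; r2: -2; r3: -2; r4: 11/3.
Taking the (2/5, 1/5, 1/5, 1/5)-weighted average: (2/5)·(8/3) + (1/5)·(-2) + (1/5)·(-2) + (1/5)·(11/3) = 1.

1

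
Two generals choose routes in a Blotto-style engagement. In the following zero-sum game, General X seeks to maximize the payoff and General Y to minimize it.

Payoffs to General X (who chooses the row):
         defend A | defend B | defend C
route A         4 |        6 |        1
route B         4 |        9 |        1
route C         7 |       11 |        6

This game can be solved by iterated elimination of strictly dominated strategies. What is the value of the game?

Row route A is strictly dominated by row route C (7>4, 11>6, 6>1); eliminate route A.
Row route B is strictly dominated by row route C (7>4, 11>9, 6>1); eliminate route B.
Column defend B is strictly dominated by defend A for General Y (7<11); eliminate defend B.
Column defend A is strictly dominated by defend C for General Y (6<7); eliminate defend A.
Only (route C, defend C) remains, with payoff 6.

6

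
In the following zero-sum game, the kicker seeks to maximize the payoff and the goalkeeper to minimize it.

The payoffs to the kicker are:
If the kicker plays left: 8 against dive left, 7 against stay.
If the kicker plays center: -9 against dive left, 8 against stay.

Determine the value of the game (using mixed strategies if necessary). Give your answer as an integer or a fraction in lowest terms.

Row minima are 7 and -9, so the kicker's maximin is 7; column maxima are 8 and 8, so the goalkeeper's minimax is 8. These differ, so the equilibrium is in mixed strategies.
Let the kicker play left with probability p. The goalkeeper is indifferent when 8p − 9(1−p) = 7p + 8(1−p), giving p = 17/18.
Let the goalkeeper play dive left with probability q. The kicker is indifferent when 8q + 7(1−q) = −9q + 8(1−q), giving q = 1/18.
The value is 8·(1/18) + (7)·(17/18) = 127/18.

127/18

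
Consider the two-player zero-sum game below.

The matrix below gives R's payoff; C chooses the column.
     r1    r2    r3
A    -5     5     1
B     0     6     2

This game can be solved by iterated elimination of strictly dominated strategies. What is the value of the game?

0

Row A is strictly dominated by row B (0>-5, 6>5, 2>1); eliminate A.
Column r3 is strictly dominated by r1 for C (0<2); eliminate r3.
Column r2 is strictly dominated by r1 for C (0<6); eliminate r2.
Only (B, r1) remains, with payoff 0.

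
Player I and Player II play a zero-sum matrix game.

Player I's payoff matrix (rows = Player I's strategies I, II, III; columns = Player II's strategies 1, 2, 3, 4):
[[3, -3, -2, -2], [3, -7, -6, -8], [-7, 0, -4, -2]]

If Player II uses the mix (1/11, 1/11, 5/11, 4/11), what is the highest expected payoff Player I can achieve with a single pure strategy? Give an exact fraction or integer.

-18/11

I: (3)·(1/11) + (-3)·(1/11) + (-2)·(5/11) + (-2)·(4/11) = -18/11.
II: (3)·(1/11) + (-7)·(1/11) + (-6)·(5/11) + (-8)·(4/11) = -6.
III: (-7)·(1/11) + (0)·(1/11) + (-4)·(5/11) + (-2)·(4/11) = -35/11.
The best pure response is I with expected payoff -18/11.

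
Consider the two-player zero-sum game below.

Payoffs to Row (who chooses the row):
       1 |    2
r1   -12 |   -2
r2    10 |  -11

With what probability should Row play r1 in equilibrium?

21/31

Row minima are -12 and -11, so Row's maximin is -11; column maxima are 10 and -2, so Column's minimax is -2. These differ, so the equilibrium is in mixed strategies.
Let Row play r1 with probability p. Column is indifferent when −12p + 10(1−p) = −2p − 11(1−p), giving p = 21/31.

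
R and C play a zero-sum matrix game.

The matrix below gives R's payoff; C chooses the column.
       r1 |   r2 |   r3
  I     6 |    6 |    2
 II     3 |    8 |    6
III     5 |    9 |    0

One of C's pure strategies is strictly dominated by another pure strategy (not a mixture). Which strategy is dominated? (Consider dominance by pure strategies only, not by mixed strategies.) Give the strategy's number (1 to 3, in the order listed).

2

C prefers columns that give R less. Compare r2 with r3: 2 < 6, 6 < 8, 0 < 9.
So r3 strictly dominates r2 for C; r2 is strictly dominated.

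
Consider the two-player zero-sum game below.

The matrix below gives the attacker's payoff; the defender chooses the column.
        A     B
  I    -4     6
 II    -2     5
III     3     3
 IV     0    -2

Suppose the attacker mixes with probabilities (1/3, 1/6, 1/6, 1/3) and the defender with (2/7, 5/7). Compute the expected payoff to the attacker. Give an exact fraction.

11/7

Against (2/7, 5/7), each row's expected payoff is I: 22/7; II: 3; III: 3; IV: -10/7.
Taking the (1/3, 1/6, 1/6, 1/3)-weighted average: (1/3)·(22/7) + (1/6)·(3) + (1/6)·(3) + (1/3)·(-10/7) = 11/7.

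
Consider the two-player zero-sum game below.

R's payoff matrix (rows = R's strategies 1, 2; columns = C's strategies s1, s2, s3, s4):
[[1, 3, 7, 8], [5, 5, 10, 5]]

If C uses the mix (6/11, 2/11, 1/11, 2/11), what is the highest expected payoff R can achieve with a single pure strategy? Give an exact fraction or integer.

60/11

1: (1)·(6/11) + (3)·(2/11) + (7)·(1/11) + (8)·(2/11) = 35/11.
2: (5)·(6/11) + (5)·(2/11) + (10)·(1/11) + (5)·(2/11) = 60/11.
The best pure response is 2 with expected payoff 60/11.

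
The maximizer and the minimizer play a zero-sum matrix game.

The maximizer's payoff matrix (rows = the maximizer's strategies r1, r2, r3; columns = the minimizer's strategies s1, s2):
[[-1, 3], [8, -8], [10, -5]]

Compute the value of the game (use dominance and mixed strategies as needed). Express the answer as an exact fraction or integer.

25/19

Row r2 is strictly dominated by row r3, so the maximizer never plays it.
The remaining 2×2 game on (r1, r3) × (s1, s2) has no saddle point. Let the maximizer play r1 with probability p; indifference gives −p + 10(1−p) = 3p − 5(1−p), so p = 15/19.
Similarly the minimizer's optimal q on s1 is 8/19, and the value is -1·(8/19) + (3)·(11/19) = 25/19.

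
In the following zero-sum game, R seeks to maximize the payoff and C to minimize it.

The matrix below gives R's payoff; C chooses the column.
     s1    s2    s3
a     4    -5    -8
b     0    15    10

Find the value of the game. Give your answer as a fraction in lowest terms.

Column s2 is strictly dominated by s3 for C (it gives R more in every row).
The remaining 2×2 game on (a, b) × (s1, s3) has no saddle point. Let R play a with probability p; indifference gives 4p = −8p + 10(1−p), so p = 5/11.
Similarly C's optimal q on s1 is 9/11, and the value is 4·(9/11) + (-8)·(2/11) = 20/11.

20/11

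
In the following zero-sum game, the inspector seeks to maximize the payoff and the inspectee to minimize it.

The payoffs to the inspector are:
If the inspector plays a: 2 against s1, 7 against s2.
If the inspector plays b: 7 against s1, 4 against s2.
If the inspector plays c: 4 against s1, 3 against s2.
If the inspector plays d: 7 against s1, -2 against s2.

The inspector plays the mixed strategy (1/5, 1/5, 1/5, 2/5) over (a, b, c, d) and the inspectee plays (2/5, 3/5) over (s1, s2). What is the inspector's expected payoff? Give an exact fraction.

Against (2/5, 3/5), each row's expected payoff is a: 5; b: 26/5; c: 17/5; d: 8/5.
Taking the (1/5, 1/5, 1/5, 2/5)-weighted average: (1/5)·(5) + (1/5)·(26/5) + (1/5)·(17/5) + (2/5)·(8/5) = 84/25.

84/25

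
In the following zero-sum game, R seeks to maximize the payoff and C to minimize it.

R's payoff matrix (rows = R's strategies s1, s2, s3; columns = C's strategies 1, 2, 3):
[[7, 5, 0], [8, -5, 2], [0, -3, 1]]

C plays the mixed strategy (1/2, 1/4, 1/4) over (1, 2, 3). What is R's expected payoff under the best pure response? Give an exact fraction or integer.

19/4

s1: (7)·(1/2) + (5)·(1/4) + (0)·(1/4) = 19/4.
s2: (8)·(1/2) + (-5)·(1/4) + (2)·(1/4) = 13/4.
s3: (0)·(1/2) + (-3)·(1/4) + (1)·(1/4) = -1/2.
The best pure response is s1 with expected payoff 19/4.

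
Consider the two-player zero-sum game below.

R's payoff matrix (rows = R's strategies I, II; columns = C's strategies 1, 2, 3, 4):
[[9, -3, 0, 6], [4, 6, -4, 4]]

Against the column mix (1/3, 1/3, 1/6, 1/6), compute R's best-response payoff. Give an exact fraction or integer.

I: (9)·(1/3) + (-3)·(1/3) + (0)·(1/6) + (6)·(1/6) = 3.
II: (4)·(1/3) + (6)·(1/3) + (-4)·(1/6) + (4)·(1/6) = 10/3.
The best pure response is II with expected payoff 10/3.

10/3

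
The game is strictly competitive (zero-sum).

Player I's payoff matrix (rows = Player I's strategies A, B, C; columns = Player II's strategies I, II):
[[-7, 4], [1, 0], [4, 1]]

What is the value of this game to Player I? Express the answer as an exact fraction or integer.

23/14

Row B is strictly dominated by row C, so Player I never plays it.
The remaining 2×2 game on (A, C) × (I, II) has no saddle point. Let Player I play A with probability p; indifference gives −7p + 4(1−p) = 4p + (1−p), so p = 3/14.
Similarly Player II's optimal q on I is 3/14, and the value is -7·(3/14) + (4)·(11/14) = 23/14.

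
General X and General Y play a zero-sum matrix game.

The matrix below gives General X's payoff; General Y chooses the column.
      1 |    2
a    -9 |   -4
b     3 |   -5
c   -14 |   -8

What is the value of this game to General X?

-57/13

Row c is strictly dominated by row a, so General X never plays it.
The remaining 2×2 game on (a, b) × (1, 2) has no saddle point. Let General X play a with probability p; indifference gives −9p + 3(1−p) = −4p − 5(1−p), so p = 8/13.
Similarly General Y's optimal q on 1 is 1/13, and the value is -9·(1/13) + (-4)·(12/13) = -57/13.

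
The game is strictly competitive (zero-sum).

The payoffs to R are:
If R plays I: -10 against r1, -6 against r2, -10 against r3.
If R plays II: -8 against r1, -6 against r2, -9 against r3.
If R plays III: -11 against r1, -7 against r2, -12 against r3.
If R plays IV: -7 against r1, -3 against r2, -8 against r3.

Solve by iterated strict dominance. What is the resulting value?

Row III is strictly dominated by row I (-10>-11, -6>-7, -10>-12); eliminate III.
Column r2 is strictly dominated by r1 for C (-10<-6, -8<-6, -7<-3); eliminate r2.
Row II is strictly dominated by row IV (-7>-8, -8>-9); eliminate II.
Row I is strictly dominated by row IV (-7>-10, -8>-10); eliminate I.
Column r1 is strictly dominated by r3 for C (-8<-7); eliminate r1.
Only (IV, r3) remains, with payoff -8.

-8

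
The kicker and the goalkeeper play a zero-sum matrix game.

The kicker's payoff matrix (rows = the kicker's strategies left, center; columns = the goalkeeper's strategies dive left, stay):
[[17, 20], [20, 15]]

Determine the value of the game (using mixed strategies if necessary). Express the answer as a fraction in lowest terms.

145/8

Row minima are 17 and 15, so the kicker's maximin is 17; column maxima are 20 and 20, so the goalkeeper's minimax is 20. These differ, so the equilibrium is in mixed strategies.
Let the kicker play left with probability p. The goalkeeper is indifferent when 17p + 20(1−p) = 20p + 15(1−p), giving p = 5/8.
Let the goalkeeper play dive left with probability q. The kicker is indifferent when 17q + 20(1−q) = 20q + 15(1−q), giving q = 5/8.
The value is 17·(5/8) + (20)·(3/8) = 145/8.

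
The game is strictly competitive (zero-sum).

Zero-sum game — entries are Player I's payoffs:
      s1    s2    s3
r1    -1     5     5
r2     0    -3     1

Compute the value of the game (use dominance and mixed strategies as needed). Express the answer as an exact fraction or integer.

-1/3

Column s3 is strictly dominated by s1 for Player II (it gives Player I more in every row).
The remaining 2×2 game on (r1, r2) × (s1, s2) has no saddle point. Let Player I play r1 with probability p; indifference gives −p = 5p − 3(1−p), so p = 1/3.
Similarly Player II's optimal q on s1 is 8/9, and the value is -1·(8/9) + (5)·(1/9) = -1/3.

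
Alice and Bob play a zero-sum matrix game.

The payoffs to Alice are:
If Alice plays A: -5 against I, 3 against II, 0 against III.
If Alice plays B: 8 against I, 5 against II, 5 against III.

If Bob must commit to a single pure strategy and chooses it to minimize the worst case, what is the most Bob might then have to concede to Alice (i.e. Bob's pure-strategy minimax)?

5

The worst case (largest entry) in each column is I: 8, II: 5, III: 5.
The best (smallest) of these is 5.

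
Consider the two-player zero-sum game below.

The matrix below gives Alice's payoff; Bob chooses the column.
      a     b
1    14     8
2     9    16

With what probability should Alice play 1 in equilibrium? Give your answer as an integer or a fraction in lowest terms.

7/13

Row minima are 8 and 9, so Alice's maximin is 9; column maxima are 14 and 16, so Bob's minimax is 14. These differ, so the equilibrium is in mixed strategies.
Let Alice play 1 with probability p. Bob is indifferent when 14p + 9(1−p) = 8p + 16(1−p), giving p = 7/13.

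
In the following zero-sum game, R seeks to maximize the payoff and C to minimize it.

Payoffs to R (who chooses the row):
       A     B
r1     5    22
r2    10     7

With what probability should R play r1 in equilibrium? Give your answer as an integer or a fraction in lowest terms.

3/20

Row minima are 5 and 7, so R's maximin is 7; column maxima are 10 and 22, so C's minimax is 10. These differ, so the equilibrium is in mixed strategies.
Let R play r1 with probability p. C is indifferent when 5p + 10(1−p) = 22p + 7(1−p), giving p = 3/20.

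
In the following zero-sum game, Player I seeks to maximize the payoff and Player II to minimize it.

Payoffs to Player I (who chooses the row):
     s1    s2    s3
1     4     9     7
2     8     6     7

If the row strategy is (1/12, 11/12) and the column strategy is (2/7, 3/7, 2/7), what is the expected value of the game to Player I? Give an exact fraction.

Against (2/7, 3/7, 2/7), each row's expected payoff is 1: 7; 2: 48/7.
Taking the (1/12, 11/12)-weighted average: (1/12)·(7) + (11/12)·(48/7) = 577/84.

577/84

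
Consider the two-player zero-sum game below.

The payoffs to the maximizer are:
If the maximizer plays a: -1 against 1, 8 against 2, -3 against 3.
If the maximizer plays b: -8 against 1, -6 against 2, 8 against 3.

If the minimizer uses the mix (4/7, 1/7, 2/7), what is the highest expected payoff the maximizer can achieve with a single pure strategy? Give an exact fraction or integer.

-2/7

a: (-1)·(4/7) + (8)·(1/7) + (-3)·(2/7) = -2/7.
b: (-8)·(4/7) + (-6)·(1/7) + (8)·(2/7) = -22/7.
The best pure response is a with expected payoff -2/7.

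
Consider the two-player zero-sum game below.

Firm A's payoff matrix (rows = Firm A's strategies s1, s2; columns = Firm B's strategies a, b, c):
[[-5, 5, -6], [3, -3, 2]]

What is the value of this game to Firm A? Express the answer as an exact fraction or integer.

-1/2

Column a is strictly dominated by c for Firm B (it gives Firm A more in every row).
The remaining 2×2 game on (s1, s2) × (b, c) has no saddle point. Let Firm A play s1 with probability p; indifference gives 5p − 3(1−p) = −6p + 2(1−p), so p = 5/16.
Similarly Firm B's optimal q on b is 1/2, and the value is 5·(1/2) + (-6)·(1/2) = -1/2.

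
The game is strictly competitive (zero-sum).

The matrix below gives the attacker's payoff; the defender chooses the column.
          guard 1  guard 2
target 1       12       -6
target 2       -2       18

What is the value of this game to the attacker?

102/19

Row minima are -6 and -2, so the attacker's maximin is -2; column maxima are 12 and 18, so the defender's minimax is 12. These differ, so the equilibrium is in mixed strategies.
Let the attacker play target 1 with probability p. The defender is indifferent when 12p − 2(1−p) = −6p + 18(1−p), giving p = 10/19.
Let the defender play guard 1 with probability q. The attacker is indifferent when 12q − 6(1−q) = −2q + 18(1−q), giving q = 12/19.
The value is 12·(12/19) + (-6)·(7/19) = 102/19.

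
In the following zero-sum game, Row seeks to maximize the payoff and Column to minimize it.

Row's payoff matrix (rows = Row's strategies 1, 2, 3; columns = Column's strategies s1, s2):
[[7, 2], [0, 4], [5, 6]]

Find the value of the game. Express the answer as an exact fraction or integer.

16/3

Row 2 is strictly dominated by row 3, so Row never plays it.
The remaining 2×2 game on (1, 3) × (s1, s2) has no saddle point. Let Row play 1 with probability p; indifference gives 7p + 5(1−p) = 2p + 6(1−p), so p = 1/6.
Similarly Column's optimal q on s1 is 2/3, and the value is 7·(2/3) + (2)·(1/3) = 16/3.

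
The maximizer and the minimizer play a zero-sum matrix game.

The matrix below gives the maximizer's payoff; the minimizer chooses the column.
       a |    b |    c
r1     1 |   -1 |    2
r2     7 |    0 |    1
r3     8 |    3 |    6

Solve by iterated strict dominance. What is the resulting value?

Column a is strictly dominated by b for the minimizer (-1<1, 0<7, 3<8); eliminate a.
Column c is strictly dominated by b for the minimizer (-1<2, 0<1, 3<6); eliminate c.
Row r2 is strictly dominated by row r3 (3>0); eliminate r2.
Row r1 is strictly dominated by row r3 (3>-1); eliminate r1.
Only (r3, b) remains, with payoff 3.

3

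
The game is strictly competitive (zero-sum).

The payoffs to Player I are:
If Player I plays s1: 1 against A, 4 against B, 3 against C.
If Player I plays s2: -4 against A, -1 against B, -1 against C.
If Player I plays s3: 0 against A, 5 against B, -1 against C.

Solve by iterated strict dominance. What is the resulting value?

1

Column B is strictly dominated by A for Player II (1<4, -4<-1, 0<5); eliminate B.
Row s3 is strictly dominated by row s1 (1>0, 3>-1); eliminate s3.
Column C is strictly dominated by A for Player II (1<3, -4<-1); eliminate C.
Row s2 is strictly dominated by row s1 (1>-4); eliminate s2.
Only (s1, A) remains, with payoff 1.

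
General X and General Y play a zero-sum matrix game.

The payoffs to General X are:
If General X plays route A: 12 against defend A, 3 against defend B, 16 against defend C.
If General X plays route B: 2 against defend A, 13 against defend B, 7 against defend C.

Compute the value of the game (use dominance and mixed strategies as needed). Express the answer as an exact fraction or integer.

Column defend C is strictly dominated by defend A for General Y (it gives General X more in every row).
The remaining 2×2 game on (route A, route B) × (defend A, defend B) has no saddle point. Let General X play route A with probability p; indifference gives 12p + 2(1−p) = 3p + 13(1−p), so p = 11/20.
Similarly General Y's optimal q on defend A is 1/2, and the value is 12·(1/2) + (3)·(1/2) = 15/2.

15/2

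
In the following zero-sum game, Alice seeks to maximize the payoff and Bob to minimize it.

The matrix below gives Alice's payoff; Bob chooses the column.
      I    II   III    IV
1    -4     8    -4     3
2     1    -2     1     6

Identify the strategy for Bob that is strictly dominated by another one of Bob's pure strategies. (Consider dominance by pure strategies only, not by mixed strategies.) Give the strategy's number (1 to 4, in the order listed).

4

Bob prefers columns that give Alice less. Compare IV with I: -4 < 3, 1 < 6.
So I strictly dominates IV for Bob; IV is strictly dominated.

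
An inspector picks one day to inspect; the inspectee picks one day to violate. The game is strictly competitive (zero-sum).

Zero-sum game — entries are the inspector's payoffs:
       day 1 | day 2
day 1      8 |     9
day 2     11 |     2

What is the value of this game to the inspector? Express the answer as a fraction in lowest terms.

Row minima are 8 and 2, so the inspector's maximin is 8; column maxima are 11 and 9, so the inspectee's minimax is 9. These differ, so the equilibrium is in mixed strategies.
Let the inspector play day 1 with probability p. The inspectee is indifferent when 8p + 11(1−p) = 9p + 2(1−p), giving p = 9/10.
Let the inspectee play day 1 with probability q. The inspector is indifferent when 8q + 9(1−q) = 11q + 2(1−q), giving q = 7/10.
The value is 8·(7/10) + (9)·(3/10) = 83/10.

83/10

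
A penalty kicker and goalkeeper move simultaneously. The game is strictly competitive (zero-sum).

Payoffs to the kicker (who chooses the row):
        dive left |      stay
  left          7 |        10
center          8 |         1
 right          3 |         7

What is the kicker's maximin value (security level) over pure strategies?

7

The worst-case payoff for each row is left: 7, center: 1, right: 3.
The best of these is 7.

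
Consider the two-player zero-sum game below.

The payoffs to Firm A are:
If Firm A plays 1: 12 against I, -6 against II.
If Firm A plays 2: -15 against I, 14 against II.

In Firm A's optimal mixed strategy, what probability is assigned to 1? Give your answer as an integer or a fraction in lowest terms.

Row minima are -6 and -15, so Firm A's maximin is -6; column maxima are 12 and 14, so Firm B's minimax is 12. These differ, so the equilibrium is in mixed strategies.
Let Firm A play 1 with probability p. Firm B is indifferent when 12p − 15(1−p) = −6p + 14(1−p), giving p = 29/47.

29/47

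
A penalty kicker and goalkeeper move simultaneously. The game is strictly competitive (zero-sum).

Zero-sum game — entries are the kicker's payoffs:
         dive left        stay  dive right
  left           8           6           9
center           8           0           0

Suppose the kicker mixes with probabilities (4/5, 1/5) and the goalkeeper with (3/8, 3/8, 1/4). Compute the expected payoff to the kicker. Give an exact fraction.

33/5

Against (3/8, 3/8, 1/4), each row's expected payoff is left: 15/2; center: 3.
Taking the (4/5, 1/5)-weighted average: (4/5)·(15/2) + (1/5)·(3) = 33/5.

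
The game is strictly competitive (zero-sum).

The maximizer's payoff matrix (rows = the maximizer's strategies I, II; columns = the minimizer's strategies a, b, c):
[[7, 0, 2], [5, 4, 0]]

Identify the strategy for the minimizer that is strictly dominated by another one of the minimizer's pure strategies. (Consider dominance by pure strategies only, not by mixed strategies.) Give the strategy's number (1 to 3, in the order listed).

1

The minimizer prefers columns that give the maximizer less. Compare a with b: 0 < 7, 4 < 5.
So b strictly dominates a for the minimizer; a is strictly dominated.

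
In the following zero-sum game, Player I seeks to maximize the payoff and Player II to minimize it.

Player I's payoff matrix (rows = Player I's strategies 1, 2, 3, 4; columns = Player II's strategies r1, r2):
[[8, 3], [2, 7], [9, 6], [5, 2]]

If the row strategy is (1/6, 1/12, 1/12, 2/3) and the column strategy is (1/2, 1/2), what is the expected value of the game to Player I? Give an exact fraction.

Against (1/2, 1/2), each row's expected payoff is 1: 11/2; 2: 9/2; 3: 15/2; 4: 7/2.
Taking the (1/6, 1/12, 1/12, 2/3)-weighted average: (1/6)·(11/2) + (1/12)·(9/2) + (1/12)·(15/2) + (2/3)·(7/2) = 17/4.

17/4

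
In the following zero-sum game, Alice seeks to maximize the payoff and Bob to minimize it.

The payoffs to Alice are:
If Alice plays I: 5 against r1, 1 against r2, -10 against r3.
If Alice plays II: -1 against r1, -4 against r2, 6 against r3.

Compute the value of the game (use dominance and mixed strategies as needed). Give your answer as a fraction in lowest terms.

-34/21

Column r1 is strictly dominated by r2 for Bob (it gives Alice more in every row).
The remaining 2×2 game on (I, II) × (r2, r3) has no saddle point. Let Alice play I with probability p; indifference gives p − 4(1−p) = −10p + 6(1−p), so p = 10/21.
Similarly Bob's optimal q on r2 is 16/21, and the value is 1·(16/21) + (-10)·(5/21) = -34/21.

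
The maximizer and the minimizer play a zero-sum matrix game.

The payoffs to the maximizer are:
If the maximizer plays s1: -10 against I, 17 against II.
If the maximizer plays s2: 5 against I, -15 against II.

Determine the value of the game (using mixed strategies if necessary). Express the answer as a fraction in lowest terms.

-65/47

Row minima are -10 and -15, so the maximizer's maximin is -10; column maxima are 5 and 17, so the minimizer's minimax is 5. These differ, so the equilibrium is in mixed strategies.
Let the maximizer play s1 with probability p. The minimizer is indifferent when −10p + 5(1−p) = 17p − 15(1−p), giving p = 20/47.
Let the minimizer play I with probability q. The maximizer is indifferent when −10q + 17(1−q) = 5q − 15(1−q), giving q = 32/47.
The value is -10·(32/47) + (17)·(15/47) = -65/47.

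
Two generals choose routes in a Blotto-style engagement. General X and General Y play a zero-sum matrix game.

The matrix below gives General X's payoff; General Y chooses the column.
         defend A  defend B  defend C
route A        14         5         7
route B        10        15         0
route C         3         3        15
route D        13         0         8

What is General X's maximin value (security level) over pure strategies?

The worst-case payoff for each row is route A: 5, route B: 0, route C: 3, route D: 0.
The best of these is 5.

5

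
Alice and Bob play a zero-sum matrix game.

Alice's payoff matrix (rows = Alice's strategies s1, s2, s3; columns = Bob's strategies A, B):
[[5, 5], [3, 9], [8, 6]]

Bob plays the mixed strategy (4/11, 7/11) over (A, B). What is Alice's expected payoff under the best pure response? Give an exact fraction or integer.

75/11

s1: (5)·(4/11) + (5)·(7/11) = 5.
s2: (3)·(4/11) + (9)·(7/11) = 75/11.
s3: (8)·(4/11) + (6)·(7/11) = 74/11.
The best pure response is s2 with expected payoff 75/11.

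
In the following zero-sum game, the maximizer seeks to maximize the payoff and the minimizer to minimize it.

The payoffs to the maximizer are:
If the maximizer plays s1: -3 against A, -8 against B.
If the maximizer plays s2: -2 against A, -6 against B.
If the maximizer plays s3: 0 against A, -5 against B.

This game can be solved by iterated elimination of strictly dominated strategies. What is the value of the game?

Column A is strictly dominated by B for the minimizer (-8<-3, -6<-2, -5<0); eliminate A.
Row s1 is strictly dominated by row s2 (-6>-8); eliminate s1.
Row s2 is strictly dominated by row s3 (-5>-6); eliminate s2.
Only (s3, B) remains, with payoff -5.

-5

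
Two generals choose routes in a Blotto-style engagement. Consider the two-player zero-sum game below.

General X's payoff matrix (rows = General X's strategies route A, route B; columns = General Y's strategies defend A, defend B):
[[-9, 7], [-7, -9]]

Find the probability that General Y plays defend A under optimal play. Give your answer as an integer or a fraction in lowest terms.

8/9

Row minima are -9 and -9, so General X's maximin is -9; column maxima are -7 and 7, so General Y's minimax is -7. These differ, so the equilibrium is in mixed strategies.
Let General Y play defend A with probability q. General X is indifferent when −9q + 7(1−q) = −7q − 9(1−q), giving q = 8/9.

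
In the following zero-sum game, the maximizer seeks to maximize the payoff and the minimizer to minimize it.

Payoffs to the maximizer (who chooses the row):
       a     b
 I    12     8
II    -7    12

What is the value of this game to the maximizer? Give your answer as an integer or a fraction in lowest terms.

200/23

Row minima are 8 and -7, so the maximizer's maximin is 8; column maxima are 12 and 12, so the minimizer's minimax is 12. These differ, so the equilibrium is in mixed strategies.
Let the maximizer play I with probability p. The minimizer is indifferent when 12p − 7(1−p) = 8p + 12(1−p), giving p = 19/23.
Let the minimizer play a with probability q. The maximizer is indifferent when 12q + 8(1−q) = −7q + 12(1−q), giving q = 4/23.
The value is 12·(4/23) + (8)·(19/23) = 200/23.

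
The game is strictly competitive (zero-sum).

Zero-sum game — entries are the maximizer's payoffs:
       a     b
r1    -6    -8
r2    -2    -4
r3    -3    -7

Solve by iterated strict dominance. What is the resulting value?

Column a is strictly dominated by b for the minimizer (-8<-6, -4<-2, -7<-3); eliminate a.
Row r3 is strictly dominated by row r2 (-4>-7); eliminate r3.
Row r1 is strictly dominated by row r2 (-4>-8); eliminate r1.
Only (r2, b) remains, with payoff -4.

-4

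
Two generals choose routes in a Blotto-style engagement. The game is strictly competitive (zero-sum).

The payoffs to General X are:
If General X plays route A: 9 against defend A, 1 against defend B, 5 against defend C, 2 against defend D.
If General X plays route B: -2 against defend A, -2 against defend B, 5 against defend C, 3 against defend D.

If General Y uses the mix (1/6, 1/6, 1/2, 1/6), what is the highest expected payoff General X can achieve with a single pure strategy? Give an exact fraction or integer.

9/2

route A: (9)·(1/6) + (1)·(1/6) + (5)·(1/2) + (2)·(1/6) = 9/2.
route B: (-2)·(1/6) + (-2)·(1/6) + (5)·(1/2) + (3)·(1/6) = 7/3.
The best pure response is route A with expected payoff 9/2.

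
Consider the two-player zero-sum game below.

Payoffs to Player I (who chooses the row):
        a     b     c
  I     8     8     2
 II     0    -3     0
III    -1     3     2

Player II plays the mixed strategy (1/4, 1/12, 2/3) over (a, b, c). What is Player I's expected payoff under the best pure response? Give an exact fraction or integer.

4

I: (8)·(1/4) + (8)·(1/12) + (2)·(2/3) = 4.
II: (0)·(1/4) + (-3)·(1/12) + (0)·(2/3) = -1/4.
III: (-1)·(1/4) + (3)·(1/12) + (2)·(2/3) = 4/3.
The best pure response is I with expected payoff 4.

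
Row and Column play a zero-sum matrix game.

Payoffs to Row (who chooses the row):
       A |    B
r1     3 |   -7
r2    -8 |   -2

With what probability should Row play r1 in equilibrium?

3/8

Row minima are -7 and -8, so Row's maximin is -7; column maxima are 3 and -2, so Column's minimax is -2. These differ, so the equilibrium is in mixed strategies.
Let Row play r1 with probability p. Column is indifferent when 3p − 8(1−p) = −7p − 2(1−p), giving p = 3/8.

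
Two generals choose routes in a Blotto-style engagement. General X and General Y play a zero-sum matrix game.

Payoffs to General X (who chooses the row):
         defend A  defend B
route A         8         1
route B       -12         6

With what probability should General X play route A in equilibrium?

18/25

Row minima are 1 and -12, so General X's maximin is 1; column maxima are 8 and 6, so General Y's minimax is 6. These differ, so the equilibrium is in mixed strategies.
Let General X play route A with probability p. General Y is indifferent when 8p − 12(1−p) = p + 6(1−p), giving p = 18/25.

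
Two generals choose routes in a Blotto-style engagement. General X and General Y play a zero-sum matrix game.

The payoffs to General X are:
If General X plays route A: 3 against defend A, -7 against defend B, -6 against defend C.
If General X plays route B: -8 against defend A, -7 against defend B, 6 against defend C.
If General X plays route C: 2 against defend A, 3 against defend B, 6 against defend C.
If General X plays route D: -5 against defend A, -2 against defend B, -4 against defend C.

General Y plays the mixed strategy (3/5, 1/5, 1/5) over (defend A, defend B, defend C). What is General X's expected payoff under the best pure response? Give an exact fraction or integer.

3

route A: (3)·(3/5) + (-7)·(1/5) + (-6)·(1/5) = -4/5.
route B: (-8)·(3/5) + (-7)·(1/5) + (6)·(1/5) = -5.
route C: (2)·(3/5) + (3)·(1/5) + (6)·(1/5) = 3.
route D: (-5)·(3/5) + (-2)·(1/5) + (-4)·(1/5) = -21/5.
The best pure response is route C with expected payoff 3.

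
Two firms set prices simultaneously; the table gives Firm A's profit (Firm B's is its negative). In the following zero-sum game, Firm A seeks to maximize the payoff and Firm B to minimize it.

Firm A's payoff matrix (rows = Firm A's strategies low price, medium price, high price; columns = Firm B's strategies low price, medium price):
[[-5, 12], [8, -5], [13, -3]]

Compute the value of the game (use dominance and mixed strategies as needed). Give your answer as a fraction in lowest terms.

47/11

Row medium price is strictly dominated by row high price, so Firm A never plays it.
The remaining 2×2 game on (low price, high price) × (low price, medium price) has no saddle point. Let Firm A play low price with probability p; indifference gives −5p + 13(1−p) = 12p − 3(1−p), so p = 16/33.
Similarly Firm B's optimal q on low price is 5/11, and the value is -5·(5/11) + (12)·(6/11) = 47/11.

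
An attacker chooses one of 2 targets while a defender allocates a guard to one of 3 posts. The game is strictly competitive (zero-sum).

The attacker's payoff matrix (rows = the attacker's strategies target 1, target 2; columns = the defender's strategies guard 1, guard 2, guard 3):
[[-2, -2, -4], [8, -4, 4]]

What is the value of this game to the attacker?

-12/5

Column guard 1 is strictly dominated by guard 3 for the defender (it gives the attacker more in every row).
The remaining 2×2 game on (target 1, target 2) × (guard 2, guard 3) has no saddle point. Let the attacker play target 1 with probability p; indifference gives −2p − 4(1−p) = −4p + 4(1−p), so p = 4/5.
Similarly the defender's optimal q on guard 2 is 4/5, and the value is -2·(4/5) + (-4)·(1/5) = -12/5.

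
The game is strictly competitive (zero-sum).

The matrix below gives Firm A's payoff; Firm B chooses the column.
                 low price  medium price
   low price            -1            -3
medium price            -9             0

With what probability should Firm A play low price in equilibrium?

Row minima are -3 and -9, so Firm A's maximin is -3; column maxima are -1 and 0, so Firm B's minimax is -1. These differ, so the equilibrium is in mixed strategies.
Let Firm A play low price with probability p. Firm B is indifferent when −p − 9(1−p) = −3p, giving p = 9/11.

9/11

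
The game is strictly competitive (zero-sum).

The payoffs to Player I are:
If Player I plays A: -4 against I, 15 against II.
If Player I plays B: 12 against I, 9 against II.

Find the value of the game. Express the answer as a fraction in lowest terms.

108/11

Row minima are -4 and 9, so Player I's maximin is 9; column maxima are 12 and 15, so Player II's minimax is 12. These differ, so the equilibrium is in mixed strategies.
Let Player I play A with probability p. Player II is indifferent when −4p + 12(1−p) = 15p + 9(1−p), giving p = 3/22.
Let Player II play I with probability q. Player I is indifferent when −4q + 15(1−q) = 12q + 9(1−q), giving q = 3/11.
The value is -4·(3/11) + (15)·(8/11) = 108/11.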